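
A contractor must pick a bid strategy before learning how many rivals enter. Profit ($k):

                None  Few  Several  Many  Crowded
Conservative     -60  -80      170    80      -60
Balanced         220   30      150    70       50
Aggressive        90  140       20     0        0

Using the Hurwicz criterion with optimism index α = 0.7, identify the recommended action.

Conservative: 0.7·170 + 0.3·(-80) = 95
Balanced: 0.7·220 + 0.3·30 = 163
Aggressive: 0.7·140 + 0.3·0 = 98
Highest Hurwicz score = 163 → Balanced.

Balanced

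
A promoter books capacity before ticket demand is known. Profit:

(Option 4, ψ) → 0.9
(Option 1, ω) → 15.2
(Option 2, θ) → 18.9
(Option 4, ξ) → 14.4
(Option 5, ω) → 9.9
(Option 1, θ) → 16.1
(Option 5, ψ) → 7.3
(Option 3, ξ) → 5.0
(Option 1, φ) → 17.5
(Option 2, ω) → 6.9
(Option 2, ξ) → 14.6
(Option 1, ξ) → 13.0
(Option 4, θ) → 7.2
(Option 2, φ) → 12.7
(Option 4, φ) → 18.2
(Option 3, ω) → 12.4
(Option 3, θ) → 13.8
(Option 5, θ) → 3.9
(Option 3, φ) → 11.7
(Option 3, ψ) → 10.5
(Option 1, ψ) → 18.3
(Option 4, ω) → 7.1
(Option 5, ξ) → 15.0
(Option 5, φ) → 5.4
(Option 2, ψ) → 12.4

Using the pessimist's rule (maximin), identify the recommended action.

Row minima: Option 1=13.0, Option 2=6.9, Option 3=5.0, Option 4=0.9, Option 5=3.9
Best worst-case = 13.0 → Option 1.

Option 1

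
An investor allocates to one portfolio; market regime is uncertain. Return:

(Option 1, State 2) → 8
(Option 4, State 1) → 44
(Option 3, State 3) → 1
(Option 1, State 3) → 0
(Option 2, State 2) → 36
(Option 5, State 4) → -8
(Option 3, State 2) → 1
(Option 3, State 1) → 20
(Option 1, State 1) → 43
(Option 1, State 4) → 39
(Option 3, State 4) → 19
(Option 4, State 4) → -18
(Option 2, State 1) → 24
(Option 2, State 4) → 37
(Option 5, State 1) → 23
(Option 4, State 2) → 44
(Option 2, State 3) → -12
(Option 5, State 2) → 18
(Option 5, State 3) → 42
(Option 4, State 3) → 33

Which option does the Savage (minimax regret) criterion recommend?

Column bests: State 1=44, State 2=44, State 3=42, State 4=39.
Option 1 regrets: 1, 36, 42, 0 → max 42
Option 2 regrets: 20, 8, 54, 2 → max 54
Option 3 regrets: 24, 43, 41, 20 → max 43
Option 4 regrets: 0, 0, 9, 57 → max 57
Option 5 regrets: 21, 26, 0, 47 → max 47
Smallest max regret = 42 → Option 1.

Option 1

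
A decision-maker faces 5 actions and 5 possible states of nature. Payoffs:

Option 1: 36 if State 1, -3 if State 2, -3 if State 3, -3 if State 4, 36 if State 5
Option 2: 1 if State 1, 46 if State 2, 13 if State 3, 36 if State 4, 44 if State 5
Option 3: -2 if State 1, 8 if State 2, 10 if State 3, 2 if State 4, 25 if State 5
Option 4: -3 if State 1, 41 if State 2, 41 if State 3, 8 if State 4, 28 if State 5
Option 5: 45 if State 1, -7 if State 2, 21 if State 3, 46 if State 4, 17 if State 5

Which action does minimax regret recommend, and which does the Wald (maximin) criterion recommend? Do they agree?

minimax regret → Option 2; maximin → Option 2 (agree)

Column bests: State 1=45, State 2=46, State 3=41, State 4=46, State 5=44.
Option 1 regrets: 9, 49, 44, 49, 8 → max 49
Option 2 regrets: 44, 0, 28, 10, 0 → max 44
Option 3 regrets: 47, 38, 31, 44, 19 → max 47
Option 4 regrets: 48, 5, 0, 38, 16 → max 48
Option 5 regrets: 0, 53, 20, 0, 27 → max 53
Smallest max regret = 44 → Option 2.
Row minima: Option 1=-3, Option 2=1, Option 3=-2, Option 4=-3, Option 5=-7
Best worst-case = 1 → Option 2.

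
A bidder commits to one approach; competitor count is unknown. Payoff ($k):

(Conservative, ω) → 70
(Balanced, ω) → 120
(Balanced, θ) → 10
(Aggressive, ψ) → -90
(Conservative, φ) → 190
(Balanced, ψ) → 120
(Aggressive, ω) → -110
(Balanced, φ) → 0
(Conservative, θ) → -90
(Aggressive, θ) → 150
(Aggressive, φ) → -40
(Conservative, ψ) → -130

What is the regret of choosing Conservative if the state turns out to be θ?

240

Best payoff under θ is 150.
Regret = 150 − (-90) = 240.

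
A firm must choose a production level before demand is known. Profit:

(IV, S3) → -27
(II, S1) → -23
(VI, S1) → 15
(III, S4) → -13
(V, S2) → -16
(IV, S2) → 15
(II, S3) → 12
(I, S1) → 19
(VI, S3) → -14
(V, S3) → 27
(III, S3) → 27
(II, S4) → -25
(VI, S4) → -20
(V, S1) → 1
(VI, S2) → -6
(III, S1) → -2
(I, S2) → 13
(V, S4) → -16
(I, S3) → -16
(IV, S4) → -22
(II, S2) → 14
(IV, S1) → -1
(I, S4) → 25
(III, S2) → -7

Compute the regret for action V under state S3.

Best payoff under S3 is 27.
Regret = 27 − 27 = 0.

0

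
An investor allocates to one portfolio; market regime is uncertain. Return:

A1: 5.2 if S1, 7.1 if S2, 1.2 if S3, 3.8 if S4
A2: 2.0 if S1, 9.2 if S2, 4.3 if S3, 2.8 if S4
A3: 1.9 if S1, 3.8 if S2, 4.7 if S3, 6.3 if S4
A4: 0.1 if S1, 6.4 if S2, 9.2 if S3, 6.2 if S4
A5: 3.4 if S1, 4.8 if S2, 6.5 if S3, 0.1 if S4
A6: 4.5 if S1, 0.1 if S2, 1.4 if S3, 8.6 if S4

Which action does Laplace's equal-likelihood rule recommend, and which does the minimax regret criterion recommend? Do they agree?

Row averages: A1=4.325, A2=4.575, A3=4.175, A4=5.475, A5=3.7, A6=3.65
Highest average = 5.475 → A4.
Column bests: S1=5.2, S2=9.2, S3=9.2, S4=8.6.
A1 regrets: 0.0, 2.1, 8.0, 4.8 → max 8.0
A2 regrets: 3.2, 0.0, 4.9, 5.8 → max 5.8
A3 regrets: 3.3, 5.4, 4.5, 2.3 → max 5.4
A4 regrets: 5.1, 2.8, 0.0, 2.4 → max 5.1
A5 regrets: 1.8, 4.4, 2.7, 8.5 → max 8.5
A6 regrets: 0.7, 9.1, 7.8, 0.0 → max 9.1
Smallest max regret = 5.1 → A4.

laplace → A4; minimax regret → A4 (agree)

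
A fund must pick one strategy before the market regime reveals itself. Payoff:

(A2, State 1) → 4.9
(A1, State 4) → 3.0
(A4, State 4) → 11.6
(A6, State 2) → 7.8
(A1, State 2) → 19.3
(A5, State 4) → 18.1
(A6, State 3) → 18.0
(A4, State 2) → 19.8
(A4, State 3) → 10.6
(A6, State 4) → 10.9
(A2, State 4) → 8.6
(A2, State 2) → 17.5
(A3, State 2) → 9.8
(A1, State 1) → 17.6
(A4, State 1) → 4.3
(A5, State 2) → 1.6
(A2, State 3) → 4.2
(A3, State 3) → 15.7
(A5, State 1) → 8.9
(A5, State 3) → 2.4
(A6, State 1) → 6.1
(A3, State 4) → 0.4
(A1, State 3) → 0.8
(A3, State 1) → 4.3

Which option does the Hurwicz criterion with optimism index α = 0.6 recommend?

A1: 0.6·19.3 + 0.4·0.8 = 11.9
A2: 0.6·17.5 + 0.4·4.2 = 12.18
A3: 0.6·15.7 + 0.4·0.4 = 9.58
A4: 0.6·19.8 + 0.4·4.3 = 13.6
A5: 0.6·18.1 + 0.4·1.6 = 11.5
A6: 0.6·18.0 + 0.4·6.1 = 13.24
Highest Hurwicz score = 13.6 → A4.

A4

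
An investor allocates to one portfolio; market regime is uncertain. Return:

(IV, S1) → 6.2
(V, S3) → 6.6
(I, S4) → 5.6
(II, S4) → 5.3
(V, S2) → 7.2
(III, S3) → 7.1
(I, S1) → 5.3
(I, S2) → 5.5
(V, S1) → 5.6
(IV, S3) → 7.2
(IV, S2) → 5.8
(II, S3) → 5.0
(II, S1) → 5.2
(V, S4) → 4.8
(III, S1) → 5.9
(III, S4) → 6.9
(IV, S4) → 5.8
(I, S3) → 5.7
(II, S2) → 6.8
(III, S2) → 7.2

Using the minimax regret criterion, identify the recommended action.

III

Column bests: S1=6.2, S2=7.2, S3=7.2, S4=6.9.
I regrets: 0.9, 1.7, 1.5, 1.3 → max 1.7
II regrets: 1.0, 0.4, 2.2, 1.6 → max 2.2
III regrets: 0.3, 0.0, 0.1, 0.0 → max 0.3
IV regrets: 0.0, 1.4, 0.0, 1.1 → max 1.4
V regrets: 0.6, 0.0, 0.6, 2.1 → max 2.1
Smallest max regret = 0.3 → III.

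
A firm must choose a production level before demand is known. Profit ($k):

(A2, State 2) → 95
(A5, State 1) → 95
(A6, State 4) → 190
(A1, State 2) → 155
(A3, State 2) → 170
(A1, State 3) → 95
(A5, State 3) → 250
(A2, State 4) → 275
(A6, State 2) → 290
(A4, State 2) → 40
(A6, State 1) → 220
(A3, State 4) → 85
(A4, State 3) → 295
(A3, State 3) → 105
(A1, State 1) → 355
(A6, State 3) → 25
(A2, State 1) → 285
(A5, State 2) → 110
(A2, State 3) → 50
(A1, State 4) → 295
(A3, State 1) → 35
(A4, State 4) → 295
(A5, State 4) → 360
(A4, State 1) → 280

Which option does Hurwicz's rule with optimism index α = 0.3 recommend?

A1: 0.3·355 + 0.7·95 = 173
A2: 0.3·285 + 0.7·50 = 120.5
A3: 0.3·170 + 0.7·35 = 75.5
A4: 0.3·295 + 0.7·40 = 116.5
A5: 0.3·360 + 0.7·95 = 174.5
A6: 0.3·290 + 0.7·25 = 104.5
Highest Hurwicz score = 174.5 → A5.

A5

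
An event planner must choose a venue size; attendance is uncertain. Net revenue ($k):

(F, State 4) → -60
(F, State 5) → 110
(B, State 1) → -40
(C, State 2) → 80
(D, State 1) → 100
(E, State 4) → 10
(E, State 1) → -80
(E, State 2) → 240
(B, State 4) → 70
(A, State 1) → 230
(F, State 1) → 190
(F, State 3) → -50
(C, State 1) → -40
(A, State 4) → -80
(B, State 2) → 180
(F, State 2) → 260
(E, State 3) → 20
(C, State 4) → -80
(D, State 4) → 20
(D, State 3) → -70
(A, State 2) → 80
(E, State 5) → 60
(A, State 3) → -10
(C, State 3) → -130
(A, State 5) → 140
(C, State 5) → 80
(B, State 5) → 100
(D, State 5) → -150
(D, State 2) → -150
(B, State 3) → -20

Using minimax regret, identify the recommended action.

Column bests: State 1=230, State 2=260, State 3=20, State 4=70, State 5=140.
A regrets: 0, 180, 30, 150, 0 → max 180
B regrets: 270, 80, 40, 0, 40 → max 270
C regrets: 270, 180, 150, 150, 60 → max 270
D regrets: 130, 410, 90, 50, 290 → max 410
E regrets: 310, 20, 0, 60, 80 → max 310
F regrets: 40, 0, 70, 130, 30 → max 130
Smallest max regret = 130 → F.

F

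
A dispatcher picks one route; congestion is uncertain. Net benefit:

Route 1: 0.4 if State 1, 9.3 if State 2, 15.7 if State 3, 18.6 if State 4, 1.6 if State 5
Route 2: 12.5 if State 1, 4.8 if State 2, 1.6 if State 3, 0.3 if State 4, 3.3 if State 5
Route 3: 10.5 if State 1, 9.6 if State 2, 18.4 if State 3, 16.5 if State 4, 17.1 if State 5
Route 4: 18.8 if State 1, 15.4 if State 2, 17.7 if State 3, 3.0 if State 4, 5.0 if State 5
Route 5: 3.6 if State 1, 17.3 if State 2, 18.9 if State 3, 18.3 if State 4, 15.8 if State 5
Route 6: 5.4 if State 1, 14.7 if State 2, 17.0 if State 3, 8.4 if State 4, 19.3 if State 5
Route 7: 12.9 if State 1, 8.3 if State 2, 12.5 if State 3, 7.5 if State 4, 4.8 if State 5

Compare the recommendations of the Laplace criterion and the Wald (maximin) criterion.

Row averages: Route 1=9.12, Route 2=4.5, Route 3=14.42, Route 4=11.98, Route 5=14.78, Route 6=12.96, Route 7=9.2
Highest average = 14.78 → Route 5.
Row minima: Route 1=0.4, Route 2=0.3, Route 3=9.6, Route 4=3.0, Route 5=3.6, Route 6=5.4, Route 7=4.8
Best worst-case = 9.6 → Route 3.

laplace → Route 5; maximin → Route 3 (disagree)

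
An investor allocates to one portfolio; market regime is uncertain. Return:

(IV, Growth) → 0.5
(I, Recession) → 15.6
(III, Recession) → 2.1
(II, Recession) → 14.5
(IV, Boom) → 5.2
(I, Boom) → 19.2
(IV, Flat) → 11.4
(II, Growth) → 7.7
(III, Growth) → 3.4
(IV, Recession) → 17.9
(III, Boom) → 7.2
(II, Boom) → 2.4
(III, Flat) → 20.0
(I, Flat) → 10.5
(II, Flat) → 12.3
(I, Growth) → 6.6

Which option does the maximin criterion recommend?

Row minima: I=6.6, II=2.4, III=2.1, IV=0.5
Best worst-case = 6.6 → I.

I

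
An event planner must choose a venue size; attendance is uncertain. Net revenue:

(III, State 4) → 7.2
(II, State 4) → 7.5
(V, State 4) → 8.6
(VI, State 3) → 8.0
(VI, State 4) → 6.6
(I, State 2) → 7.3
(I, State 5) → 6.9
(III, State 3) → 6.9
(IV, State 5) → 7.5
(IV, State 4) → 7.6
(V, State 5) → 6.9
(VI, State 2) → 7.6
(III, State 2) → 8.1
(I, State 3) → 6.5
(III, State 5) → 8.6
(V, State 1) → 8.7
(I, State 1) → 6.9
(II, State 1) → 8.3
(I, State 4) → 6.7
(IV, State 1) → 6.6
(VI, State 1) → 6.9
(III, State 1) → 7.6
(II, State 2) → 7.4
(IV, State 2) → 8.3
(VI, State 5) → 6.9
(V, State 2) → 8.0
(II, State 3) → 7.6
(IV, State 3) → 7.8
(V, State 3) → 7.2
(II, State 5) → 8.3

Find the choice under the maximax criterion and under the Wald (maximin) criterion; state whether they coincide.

maximax → V; maximin → II (disagree)

Row maxima: I=7.3, II=8.3, III=8.6, IV=8.3, V=8.7, VI=8.0
Best best-case = 8.7 → V.
Row minima: I=6.5, II=7.4, III=6.9, IV=6.6, V=6.9, VI=6.6
Best worst-case = 7.4 → II.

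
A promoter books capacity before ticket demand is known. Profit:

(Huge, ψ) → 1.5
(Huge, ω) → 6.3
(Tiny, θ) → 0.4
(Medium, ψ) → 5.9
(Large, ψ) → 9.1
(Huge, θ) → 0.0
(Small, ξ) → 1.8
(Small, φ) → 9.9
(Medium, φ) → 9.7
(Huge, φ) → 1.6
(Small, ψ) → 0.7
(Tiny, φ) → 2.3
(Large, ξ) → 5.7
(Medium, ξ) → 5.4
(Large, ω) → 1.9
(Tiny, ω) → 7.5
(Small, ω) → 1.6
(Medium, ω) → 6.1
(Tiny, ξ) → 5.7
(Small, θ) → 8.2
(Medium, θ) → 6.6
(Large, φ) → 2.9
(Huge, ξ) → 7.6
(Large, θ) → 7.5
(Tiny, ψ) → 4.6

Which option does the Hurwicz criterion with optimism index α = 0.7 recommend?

Tiny: 0.7·7.5 + 0.3·0.4 = 5.37
Small: 0.7·9.9 + 0.3·0.7 = 7.14
Medium: 0.7·9.7 + 0.3·5.4 = 8.41
Large: 0.7·9.1 + 0.3·1.9 = 6.94
Huge: 0.7·7.6 + 0.3·0.0 = 5.32
Highest Hurwicz score = 8.41 → Medium.

Medium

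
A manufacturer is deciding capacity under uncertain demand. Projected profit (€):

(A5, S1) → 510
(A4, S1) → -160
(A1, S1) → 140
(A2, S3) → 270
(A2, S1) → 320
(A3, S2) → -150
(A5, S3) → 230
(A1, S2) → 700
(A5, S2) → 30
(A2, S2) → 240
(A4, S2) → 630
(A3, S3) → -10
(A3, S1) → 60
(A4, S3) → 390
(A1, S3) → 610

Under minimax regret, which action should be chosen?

Column bests: S1=510, S2=700, S3=610.
A1 regrets: 370, 0, 0 → max 370
A2 regrets: 190, 460, 340 → max 460
A3 regrets: 450, 850, 620 → max 850
A4 regrets: 670, 70, 220 → max 670
A5 regrets: 0, 670, 380 → max 670
Smallest max regret = 370 → A1.

A1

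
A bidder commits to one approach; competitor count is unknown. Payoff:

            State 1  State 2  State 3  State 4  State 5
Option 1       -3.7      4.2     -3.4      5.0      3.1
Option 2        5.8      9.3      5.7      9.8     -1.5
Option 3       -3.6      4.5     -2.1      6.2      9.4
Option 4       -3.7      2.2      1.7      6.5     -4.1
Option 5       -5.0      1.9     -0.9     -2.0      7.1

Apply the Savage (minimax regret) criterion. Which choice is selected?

Option 3

Column bests: State 1=5.8, State 2=9.3, State 3=5.7, State 4=9.8, State 5=9.4.
Option 1 regrets: 9.5, 5.1, 9.1, 4.8, 6.3 → max 9.5
Option 2 regrets: 0.0, 0.0, 0.0, 0.0, 10.9 → max 10.9
Option 3 regrets: 9.4, 4.8, 7.8, 3.6, 0.0 → max 9.4
Option 4 regrets: 9.5, 7.1, 4.0, 3.3, 13.5 → max 13.5
Option 5 regrets: 10.8, 7.4, 6.6, 11.8, 2.3 → max 11.8
Smallest max regret = 9.4 → Option 3.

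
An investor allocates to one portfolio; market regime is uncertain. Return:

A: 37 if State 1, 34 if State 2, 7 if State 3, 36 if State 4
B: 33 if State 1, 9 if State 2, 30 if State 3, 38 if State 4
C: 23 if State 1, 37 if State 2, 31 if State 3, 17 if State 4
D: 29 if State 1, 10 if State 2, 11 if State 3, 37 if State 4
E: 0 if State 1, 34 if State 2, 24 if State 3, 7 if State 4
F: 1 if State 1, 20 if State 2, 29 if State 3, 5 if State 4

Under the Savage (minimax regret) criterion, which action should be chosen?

Column bests: State 1=37, State 2=37, State 3=31, State 4=38.
A regrets: 0, 3, 24, 2 → max 24
B regrets: 4, 28, 1, 0 → max 28
C regrets: 14, 0, 0, 21 → max 21
D regrets: 8, 27, 20, 1 → max 27
E regrets: 37, 3, 7, 31 → max 37
F regrets: 36, 17, 2, 33 → max 36
Smallest max regret = 21 → C.

C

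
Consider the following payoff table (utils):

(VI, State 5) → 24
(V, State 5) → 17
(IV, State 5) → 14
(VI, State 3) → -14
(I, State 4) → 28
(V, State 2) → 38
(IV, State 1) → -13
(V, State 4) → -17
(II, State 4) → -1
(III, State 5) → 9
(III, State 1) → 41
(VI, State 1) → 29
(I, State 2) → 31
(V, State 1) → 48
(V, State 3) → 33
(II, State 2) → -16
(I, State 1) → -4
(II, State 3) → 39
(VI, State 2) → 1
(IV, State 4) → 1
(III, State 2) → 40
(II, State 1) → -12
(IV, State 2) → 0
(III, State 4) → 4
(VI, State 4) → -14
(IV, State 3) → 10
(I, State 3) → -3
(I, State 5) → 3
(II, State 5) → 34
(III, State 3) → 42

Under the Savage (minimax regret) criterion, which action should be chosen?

Column bests: State 1=48, State 2=40, State 3=42, State 4=28, State 5=34.
I regrets: 52, 9, 45, 0, 31 → max 52
II regrets: 60, 56, 3, 29, 0 → max 60
III regrets: 7, 0, 0, 24, 25 → max 25
IV regrets: 61, 40, 32, 27, 20 → max 61
V regrets: 0, 2, 9, 45, 17 → max 45
VI regrets: 19, 39, 56, 42, 10 → max 56
Smallest max regret = 25 → III.

III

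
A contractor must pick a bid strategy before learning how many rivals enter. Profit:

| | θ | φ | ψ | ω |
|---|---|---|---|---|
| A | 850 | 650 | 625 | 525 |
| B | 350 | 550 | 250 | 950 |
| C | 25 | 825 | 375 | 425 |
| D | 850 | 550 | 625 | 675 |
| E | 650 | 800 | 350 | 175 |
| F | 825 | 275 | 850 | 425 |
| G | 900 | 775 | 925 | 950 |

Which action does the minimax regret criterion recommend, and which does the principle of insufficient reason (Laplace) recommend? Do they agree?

Column bests: θ=900, φ=825, ψ=925, ω=950.
A regrets: 50, 175, 300, 425 → max 425
B regrets: 550, 275, 675, 0 → max 675
C regrets: 875, 0, 550, 525 → max 875
D regrets: 50, 275, 300, 275 → max 300
E regrets: 250, 25, 575, 775 → max 775
F regrets: 75, 550, 75, 525 → max 550
G regrets: 0, 50, 0, 0 → max 50
Smallest max regret = 50 → G.
Row averages: A=662.5, B=525, C=412.5, D=675, E=493.75, F=593.75, G=887.5
Highest average = 887.5 → G.

minimax regret → G; laplace → G (agree)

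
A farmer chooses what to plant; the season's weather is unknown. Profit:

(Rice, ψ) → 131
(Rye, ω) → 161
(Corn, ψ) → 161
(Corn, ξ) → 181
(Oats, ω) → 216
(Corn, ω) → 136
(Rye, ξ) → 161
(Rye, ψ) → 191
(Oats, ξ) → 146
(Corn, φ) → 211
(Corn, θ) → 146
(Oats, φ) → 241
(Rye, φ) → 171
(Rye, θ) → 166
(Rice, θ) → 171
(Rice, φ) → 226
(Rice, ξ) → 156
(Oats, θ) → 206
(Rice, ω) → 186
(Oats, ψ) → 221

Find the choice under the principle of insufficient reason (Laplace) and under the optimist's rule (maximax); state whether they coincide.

laplace → Oats; maximax → Oats (agree)

Row averages: Rice=174, Corn=167, Rye=170, Oats=206
Highest average = 206 → Oats.
Row maxima: Rice=226, Corn=211, Rye=191, Oats=241
Best best-case = 241 → Oats.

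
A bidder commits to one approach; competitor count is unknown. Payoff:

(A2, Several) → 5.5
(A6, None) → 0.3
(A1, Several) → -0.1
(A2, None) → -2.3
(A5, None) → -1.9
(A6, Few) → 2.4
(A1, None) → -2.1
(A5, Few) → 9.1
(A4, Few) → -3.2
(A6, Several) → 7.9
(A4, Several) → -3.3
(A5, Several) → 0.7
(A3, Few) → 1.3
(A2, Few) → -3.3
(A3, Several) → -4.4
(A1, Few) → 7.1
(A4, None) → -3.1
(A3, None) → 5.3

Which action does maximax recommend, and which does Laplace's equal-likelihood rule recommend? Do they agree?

maximax → A5; laplace → A6 (disagree)

Row maxima: A1=7.1, A2=5.5, A3=5.3, A4=-3.1, A5=9.1, A6=7.9
Best best-case = 9.1 → A5.
Row averages: A1=49/30, A2=-1/30, A3=11/15, A4=-3.2, A5=79/30, A6=53/15
Highest average = 53/15 → A6.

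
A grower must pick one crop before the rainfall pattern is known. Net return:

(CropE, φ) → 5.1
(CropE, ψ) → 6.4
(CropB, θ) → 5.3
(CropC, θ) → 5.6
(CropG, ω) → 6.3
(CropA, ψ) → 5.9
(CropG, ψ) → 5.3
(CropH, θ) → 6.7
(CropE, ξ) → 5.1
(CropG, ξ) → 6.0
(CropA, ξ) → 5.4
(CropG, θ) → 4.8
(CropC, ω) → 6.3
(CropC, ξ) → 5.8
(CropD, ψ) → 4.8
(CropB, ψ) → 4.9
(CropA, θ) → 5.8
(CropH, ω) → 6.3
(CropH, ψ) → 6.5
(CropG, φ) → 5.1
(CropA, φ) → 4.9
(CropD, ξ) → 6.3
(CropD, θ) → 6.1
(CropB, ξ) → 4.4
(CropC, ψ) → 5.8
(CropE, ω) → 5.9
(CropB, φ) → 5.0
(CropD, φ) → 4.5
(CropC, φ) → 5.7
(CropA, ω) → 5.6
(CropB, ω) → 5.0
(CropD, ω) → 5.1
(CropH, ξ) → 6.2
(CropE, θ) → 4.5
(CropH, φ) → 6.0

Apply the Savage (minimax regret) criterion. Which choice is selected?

Column bests: θ=6.7, φ=6.0, ψ=6.5, ω=6.3, ξ=6.3.
CropA regrets: 0.9, 1.1, 0.6, 0.7, 0.9 → max 1.1
CropC regrets: 1.1, 0.3, 0.7, 0.0, 0.5 → max 1.1
CropD regrets: 0.6, 1.5, 1.7, 1.2, 0.0 → max 1.7
CropG regrets: 1.9, 0.9, 1.2, 0.0, 0.3 → max 1.9
CropH regrets: 0.0, 0.0, 0.0, 0.0, 0.1 → max 0.1
CropB regrets: 1.4, 1.0, 1.6, 1.3, 1.9 → max 1.9
CropE regrets: 2.2, 0.9, 0.1, 0.4, 1.2 → max 2.2
Smallest max regret = 0.1 → CropH.

CropH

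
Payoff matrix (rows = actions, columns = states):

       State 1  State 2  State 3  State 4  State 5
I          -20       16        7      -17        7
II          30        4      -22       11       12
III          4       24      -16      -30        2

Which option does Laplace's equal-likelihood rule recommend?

II

Row averages: I=-1.4, II=7, III=-3.2
Highest average = 7 → II.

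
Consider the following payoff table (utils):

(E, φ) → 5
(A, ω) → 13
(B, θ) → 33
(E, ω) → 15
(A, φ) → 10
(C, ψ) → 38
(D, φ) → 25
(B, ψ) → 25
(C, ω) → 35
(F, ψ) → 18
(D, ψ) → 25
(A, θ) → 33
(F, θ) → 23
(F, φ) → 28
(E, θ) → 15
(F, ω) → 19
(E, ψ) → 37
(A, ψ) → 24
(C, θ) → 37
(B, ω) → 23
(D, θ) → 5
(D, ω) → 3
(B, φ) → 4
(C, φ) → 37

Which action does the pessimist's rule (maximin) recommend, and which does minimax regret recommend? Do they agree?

maximin → C; minimax regret → C (agree)

Row minima: A=10, B=4, C=35, D=3, E=5, F=18
Best worst-case = 35 → C.
Column bests: θ=37, φ=37, ψ=38, ω=35.
A regrets: 4, 27, 14, 22 → max 27
B regrets: 4, 33, 13, 12 → max 33
C regrets: 0, 0, 0, 0 → max 0
D regrets: 32, 12, 13, 32 → max 32
E regrets: 22, 32, 1, 20 → max 32
F regrets: 14, 9, 20, 16 → max 20
Smallest max regret = 0 → C.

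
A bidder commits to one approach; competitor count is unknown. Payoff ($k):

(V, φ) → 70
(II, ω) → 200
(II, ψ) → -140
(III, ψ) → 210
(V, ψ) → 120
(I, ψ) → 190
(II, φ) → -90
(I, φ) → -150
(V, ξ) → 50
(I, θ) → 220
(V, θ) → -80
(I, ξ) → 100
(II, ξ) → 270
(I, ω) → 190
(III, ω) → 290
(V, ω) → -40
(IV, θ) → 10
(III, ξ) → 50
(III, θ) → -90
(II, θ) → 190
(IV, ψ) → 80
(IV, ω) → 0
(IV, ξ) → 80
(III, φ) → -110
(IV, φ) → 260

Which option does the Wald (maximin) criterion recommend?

Row minima: I=-150, II=-140, III=-110, IV=0, V=-80
Best worst-case = 0 → IV.

IV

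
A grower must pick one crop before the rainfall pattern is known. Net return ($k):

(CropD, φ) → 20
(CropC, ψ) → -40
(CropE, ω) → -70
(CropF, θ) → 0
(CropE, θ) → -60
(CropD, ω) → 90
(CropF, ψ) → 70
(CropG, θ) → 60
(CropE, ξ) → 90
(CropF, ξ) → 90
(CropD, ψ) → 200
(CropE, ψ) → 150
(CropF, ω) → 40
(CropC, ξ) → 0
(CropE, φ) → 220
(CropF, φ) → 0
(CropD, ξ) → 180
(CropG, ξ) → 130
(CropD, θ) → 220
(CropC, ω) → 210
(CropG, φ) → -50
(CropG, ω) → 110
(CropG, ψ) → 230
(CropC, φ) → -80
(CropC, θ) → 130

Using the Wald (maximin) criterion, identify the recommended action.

CropD

Row minima: CropE=-70, CropG=-50, CropF=0, CropC=-80, CropD=20
Best worst-case = 20 → CropD.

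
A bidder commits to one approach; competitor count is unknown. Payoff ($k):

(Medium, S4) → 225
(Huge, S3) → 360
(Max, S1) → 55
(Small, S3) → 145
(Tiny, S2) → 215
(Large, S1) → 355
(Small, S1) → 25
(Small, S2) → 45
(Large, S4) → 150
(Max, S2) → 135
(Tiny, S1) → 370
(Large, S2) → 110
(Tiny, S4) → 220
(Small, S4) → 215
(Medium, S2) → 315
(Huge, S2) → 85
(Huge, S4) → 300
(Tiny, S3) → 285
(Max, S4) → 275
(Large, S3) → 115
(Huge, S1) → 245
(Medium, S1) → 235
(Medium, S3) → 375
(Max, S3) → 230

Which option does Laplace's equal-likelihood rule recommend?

Row averages: Tiny=272.5, Small=107.5, Medium=287.5, Large=182.5, Huge=247.5, Max=173.75
Highest average = 287.5 → Medium.

Medium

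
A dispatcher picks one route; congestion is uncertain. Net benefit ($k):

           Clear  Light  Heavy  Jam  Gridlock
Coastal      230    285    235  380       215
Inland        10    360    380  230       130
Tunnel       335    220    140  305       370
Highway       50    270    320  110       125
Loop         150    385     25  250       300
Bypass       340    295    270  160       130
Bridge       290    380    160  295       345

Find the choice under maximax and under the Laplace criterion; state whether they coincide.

Row maxima: Coastal=380, Inland=380, Tunnel=370, Highway=320, Loop=385, Bypass=340, Bridge=380
Best best-case = 385 → Loop.
Row averages: Coastal=269, Inland=222, Tunnel=274, Highway=175, Loop=222, Bypass=239, Bridge=294
Highest average = 294 → Bridge.

maximax → Loop; laplace → Bridge (disagree)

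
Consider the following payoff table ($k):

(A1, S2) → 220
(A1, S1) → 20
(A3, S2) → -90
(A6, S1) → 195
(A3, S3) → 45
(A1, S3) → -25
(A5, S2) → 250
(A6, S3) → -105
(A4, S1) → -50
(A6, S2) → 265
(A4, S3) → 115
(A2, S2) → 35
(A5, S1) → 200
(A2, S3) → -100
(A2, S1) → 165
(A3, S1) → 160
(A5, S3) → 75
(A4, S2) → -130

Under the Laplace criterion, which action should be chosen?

A5

Row averages: A1=215/3, A2=100/3, A3=115/3, A4=-65/3, A5=175, A6=355/3
Highest average = 175 → A5.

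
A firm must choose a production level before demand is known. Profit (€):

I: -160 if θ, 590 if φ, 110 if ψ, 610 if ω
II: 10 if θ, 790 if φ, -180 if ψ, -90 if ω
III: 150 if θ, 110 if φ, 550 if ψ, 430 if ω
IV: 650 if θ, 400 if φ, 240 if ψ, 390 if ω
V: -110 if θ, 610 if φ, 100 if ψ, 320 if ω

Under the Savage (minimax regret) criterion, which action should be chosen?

IV

Column bests: θ=650, φ=790, ψ=550, ω=610.
I regrets: 810, 200, 440, 0 → max 810
II regrets: 640, 0, 730, 700 → max 730
III regrets: 500, 680, 0, 180 → max 680
IV regrets: 0, 390, 310, 220 → max 390
V regrets: 760, 180, 450, 290 → max 760
Smallest max regret = 390 → IV.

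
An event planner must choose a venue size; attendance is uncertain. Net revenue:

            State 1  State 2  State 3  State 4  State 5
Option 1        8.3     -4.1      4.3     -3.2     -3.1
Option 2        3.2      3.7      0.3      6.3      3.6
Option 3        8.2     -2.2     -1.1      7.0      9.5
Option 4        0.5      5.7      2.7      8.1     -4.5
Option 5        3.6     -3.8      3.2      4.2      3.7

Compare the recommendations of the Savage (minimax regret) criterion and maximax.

Column bests: State 1=8.3, State 2=5.7, State 3=4.3, State 4=8.1, State 5=9.5.
Option 1 regrets: 0.0, 9.8, 0.0, 11.3, 12.6 → max 12.6
Option 2 regrets: 5.1, 2.0, 4.0, 1.8, 5.9 → max 5.9
Option 3 regrets: 0.1, 7.9, 5.4, 1.1, 0.0 → max 7.9
Option 4 regrets: 7.8, 0.0, 1.6, 0.0, 14.0 → max 14.0
Option 5 regrets: 4.7, 9.5, 1.1, 3.9, 5.8 → max 9.5
Smallest max regret = 5.9 → Option 2.
Row maxima: Option 1=8.3, Option 2=6.3, Option 3=9.5, Option 4=8.1, Option 5=4.2
Best best-case = 9.5 → Option 3.

minimax regret → Option 2; maximax → Option 3 (disagree)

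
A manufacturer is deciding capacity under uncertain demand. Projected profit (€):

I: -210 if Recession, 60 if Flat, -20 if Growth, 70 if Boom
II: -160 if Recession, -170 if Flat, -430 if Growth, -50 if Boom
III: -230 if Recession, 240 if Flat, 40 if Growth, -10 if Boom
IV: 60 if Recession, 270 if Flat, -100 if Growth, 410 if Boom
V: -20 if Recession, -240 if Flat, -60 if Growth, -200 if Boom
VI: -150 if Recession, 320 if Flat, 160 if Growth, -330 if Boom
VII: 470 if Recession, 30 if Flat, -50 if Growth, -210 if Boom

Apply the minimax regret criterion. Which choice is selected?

IV

Column bests: Recession=470, Flat=320, Growth=160, Boom=410.
I regrets: 680, 260, 180, 340 → max 680
II regrets: 630, 490, 590, 460 → max 630
III regrets: 700, 80, 120, 420 → max 700
IV regrets: 410, 50, 260, 0 → max 410
V regrets: 490, 560, 220, 610 → max 610
VI regrets: 620, 0, 0, 740 → max 740
VII regrets: 0, 290, 210, 620 → max 620
Smallest max regret = 410 → IV.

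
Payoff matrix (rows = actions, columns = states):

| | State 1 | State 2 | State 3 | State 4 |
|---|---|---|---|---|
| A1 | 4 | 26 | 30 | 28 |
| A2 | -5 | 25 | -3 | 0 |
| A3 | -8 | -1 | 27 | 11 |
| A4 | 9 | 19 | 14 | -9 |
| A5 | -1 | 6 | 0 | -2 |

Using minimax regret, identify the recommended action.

Column bests: State 1=9, State 2=26, State 3=30, State 4=28.
A1 regrets: 5, 0, 0, 0 → max 5
A2 regrets: 14, 1, 33, 28 → max 33
A3 regrets: 17, 27, 3, 17 → max 27
A4 regrets: 0, 7, 16, 37 → max 37
A5 regrets: 10, 20, 30, 30 → max 30
Smallest max regret = 5 → A1.

A1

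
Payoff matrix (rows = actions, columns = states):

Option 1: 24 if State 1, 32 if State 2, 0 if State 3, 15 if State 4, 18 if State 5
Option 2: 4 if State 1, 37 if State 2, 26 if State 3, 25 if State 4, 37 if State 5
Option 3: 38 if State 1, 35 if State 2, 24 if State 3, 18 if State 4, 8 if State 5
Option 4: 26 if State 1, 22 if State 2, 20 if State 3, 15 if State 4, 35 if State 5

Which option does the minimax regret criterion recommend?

Column bests: State 1=38, State 2=37, State 3=26, State 4=25, State 5=37.
Option 1 regrets: 14, 5, 26, 10, 19 → max 26
Option 2 regrets: 34, 0, 0, 0, 0 → max 34
Option 3 regrets: 0, 2, 2, 7, 29 → max 29
Option 4 regrets: 12, 15, 6, 10, 2 → max 15
Smallest max regret = 15 → Option 4.

Option 4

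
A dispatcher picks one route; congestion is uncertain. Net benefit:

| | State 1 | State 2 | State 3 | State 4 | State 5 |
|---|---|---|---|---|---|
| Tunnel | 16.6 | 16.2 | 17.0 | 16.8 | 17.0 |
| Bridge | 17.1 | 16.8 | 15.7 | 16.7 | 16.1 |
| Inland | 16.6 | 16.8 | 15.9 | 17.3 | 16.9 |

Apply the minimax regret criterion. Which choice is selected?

Tunnel

Column bests: State 1=17.1, State 2=16.8, State 3=17.0, State 4=17.3, State 5=17.0.
Tunnel regrets: 0.5, 0.6, 0.0, 0.5, 0.0 → max 0.6
Bridge regrets: 0.0, 0.0, 1.3, 0.6, 0.9 → max 1.3
Inland regrets: 0.5, 0.0, 1.1, 0.0, 0.1 → max 1.1
Smallest max regret = 0.6 → Tunnel.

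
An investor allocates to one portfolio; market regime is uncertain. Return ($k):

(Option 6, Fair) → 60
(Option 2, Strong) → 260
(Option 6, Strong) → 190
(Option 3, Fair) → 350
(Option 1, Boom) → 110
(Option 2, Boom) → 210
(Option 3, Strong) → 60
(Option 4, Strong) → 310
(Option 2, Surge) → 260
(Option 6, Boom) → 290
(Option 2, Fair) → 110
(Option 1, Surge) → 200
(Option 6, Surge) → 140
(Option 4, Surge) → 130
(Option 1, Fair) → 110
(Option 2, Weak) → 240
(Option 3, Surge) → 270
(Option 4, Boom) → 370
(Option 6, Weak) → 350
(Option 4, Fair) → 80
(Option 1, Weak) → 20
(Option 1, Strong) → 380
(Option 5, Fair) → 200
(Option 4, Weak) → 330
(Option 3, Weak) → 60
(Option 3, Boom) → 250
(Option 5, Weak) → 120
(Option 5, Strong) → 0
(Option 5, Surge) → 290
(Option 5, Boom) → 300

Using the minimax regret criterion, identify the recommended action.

Column bests: Weak=350, Fair=350, Strong=380, Boom=370, Surge=290.
Option 1 regrets: 330, 240, 0, 260, 90 → max 330
Option 2 regrets: 110, 240, 120, 160, 30 → max 240
Option 3 regrets: 290, 0, 320, 120, 20 → max 320
Option 4 regrets: 20, 270, 70, 0, 160 → max 270
Option 5 regrets: 230, 150, 380, 70, 0 → max 380
Option 6 regrets: 0, 290, 190, 80, 150 → max 290
Smallest max regret = 240 → Option 2.

Option 2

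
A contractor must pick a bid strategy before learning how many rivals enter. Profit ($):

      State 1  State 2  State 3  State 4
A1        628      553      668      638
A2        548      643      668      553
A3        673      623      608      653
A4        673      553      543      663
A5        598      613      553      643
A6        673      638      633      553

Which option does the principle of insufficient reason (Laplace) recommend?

Row averages: A1=621.75, A2=603, A3=639.25, A4=608, A5=601.75, A6=624.25
Highest average = 639.25 → A3.

A3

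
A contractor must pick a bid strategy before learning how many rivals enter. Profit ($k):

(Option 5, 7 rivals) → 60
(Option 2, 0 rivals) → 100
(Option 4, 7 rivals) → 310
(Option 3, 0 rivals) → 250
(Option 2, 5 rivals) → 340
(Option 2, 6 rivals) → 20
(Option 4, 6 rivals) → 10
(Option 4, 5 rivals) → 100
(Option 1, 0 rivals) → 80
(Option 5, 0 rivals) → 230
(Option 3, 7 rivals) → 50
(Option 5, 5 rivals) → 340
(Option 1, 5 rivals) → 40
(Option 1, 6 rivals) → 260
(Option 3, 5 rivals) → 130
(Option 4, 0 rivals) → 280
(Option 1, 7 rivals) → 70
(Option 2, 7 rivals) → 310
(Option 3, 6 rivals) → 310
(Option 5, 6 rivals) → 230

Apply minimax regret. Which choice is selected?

Option 5

Column bests: 0 rivals=280, 5 rivals=340, 6 rivals=310, 7 rivals=310.
Option 1 regrets: 200, 300, 50, 240 → max 300
Option 2 regrets: 180, 0, 290, 0 → max 290
Option 3 regrets: 30, 210, 0, 260 → max 260
Option 4 regrets: 0, 240, 300, 0 → max 300
Option 5 regrets: 50, 0, 80, 250 → max 250
Smallest max regret = 250 → Option 5.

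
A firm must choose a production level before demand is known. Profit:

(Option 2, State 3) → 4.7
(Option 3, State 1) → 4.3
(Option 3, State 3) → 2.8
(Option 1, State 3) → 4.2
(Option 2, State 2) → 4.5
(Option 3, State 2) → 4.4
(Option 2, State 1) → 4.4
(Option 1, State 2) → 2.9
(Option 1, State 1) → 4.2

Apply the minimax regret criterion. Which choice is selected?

Option 2

Column bests: State 1=4.4, State 2=4.5, State 3=4.7.
Option 1 regrets: 0.2, 1.6, 0.5 → max 1.6
Option 2 regrets: 0.0, 0.0, 0.0 → max 0.0
Option 3 regrets: 0.1, 0.1, 1.9 → max 1.9
Smallest max regret = 0.0 → Option 2.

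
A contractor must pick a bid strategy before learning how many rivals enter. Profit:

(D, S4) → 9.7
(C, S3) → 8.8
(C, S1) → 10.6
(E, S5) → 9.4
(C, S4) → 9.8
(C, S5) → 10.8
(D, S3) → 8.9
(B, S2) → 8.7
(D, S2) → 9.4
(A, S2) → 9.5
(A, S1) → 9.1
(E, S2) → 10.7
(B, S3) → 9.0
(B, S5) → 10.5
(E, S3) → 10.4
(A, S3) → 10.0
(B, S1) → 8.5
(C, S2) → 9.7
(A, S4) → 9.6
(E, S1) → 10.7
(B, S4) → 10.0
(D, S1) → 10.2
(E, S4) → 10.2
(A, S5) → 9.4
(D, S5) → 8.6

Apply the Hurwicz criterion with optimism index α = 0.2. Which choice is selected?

E

A: 0.2·10.0 + 0.8·9.1 = 9.28
B: 0.2·10.5 + 0.8·8.5 = 8.9
C: 0.2·10.8 + 0.8·8.8 = 9.2
D: 0.2·10.2 + 0.8·8.6 = 8.92
E: 0.2·10.7 + 0.8·9.4 = 9.66
Highest Hurwicz score = 9.66 → E.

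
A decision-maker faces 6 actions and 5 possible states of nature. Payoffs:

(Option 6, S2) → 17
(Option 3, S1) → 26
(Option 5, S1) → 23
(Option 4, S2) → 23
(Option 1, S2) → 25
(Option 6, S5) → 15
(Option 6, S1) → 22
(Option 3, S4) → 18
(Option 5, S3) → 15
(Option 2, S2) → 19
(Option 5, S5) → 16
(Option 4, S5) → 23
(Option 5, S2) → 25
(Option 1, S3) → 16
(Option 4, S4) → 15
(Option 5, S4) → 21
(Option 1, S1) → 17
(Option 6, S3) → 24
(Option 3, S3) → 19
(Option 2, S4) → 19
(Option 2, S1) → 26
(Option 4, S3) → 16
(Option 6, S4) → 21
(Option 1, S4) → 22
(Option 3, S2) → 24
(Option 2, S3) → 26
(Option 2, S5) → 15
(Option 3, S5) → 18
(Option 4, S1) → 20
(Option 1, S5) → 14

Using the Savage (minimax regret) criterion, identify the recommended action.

Option 3

Column bests: S1=26, S2=25, S3=26, S4=22, S5=23.
Option 1 regrets: 9, 0, 10, 0, 9 → max 10
Option 2 regrets: 0, 6, 0, 3, 8 → max 8
Option 3 regrets: 0, 1, 7, 4, 5 → max 7
Option 4 regrets: 6, 2, 10, 7, 0 → max 10
Option 5 regrets: 3, 0, 11, 1, 7 → max 11
Option 6 regrets: 4, 8, 2, 1, 8 → max 8
Smallest max regret = 7 → Option 3.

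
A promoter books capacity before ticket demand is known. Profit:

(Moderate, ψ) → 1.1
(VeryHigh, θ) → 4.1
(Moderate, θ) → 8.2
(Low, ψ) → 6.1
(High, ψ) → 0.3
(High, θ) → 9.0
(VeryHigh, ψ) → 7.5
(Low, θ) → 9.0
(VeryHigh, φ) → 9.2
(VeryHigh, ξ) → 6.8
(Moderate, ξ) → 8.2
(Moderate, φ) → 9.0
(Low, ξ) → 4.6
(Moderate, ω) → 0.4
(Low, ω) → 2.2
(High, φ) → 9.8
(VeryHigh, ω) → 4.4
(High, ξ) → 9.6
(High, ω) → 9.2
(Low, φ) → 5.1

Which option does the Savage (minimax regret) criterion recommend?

VeryHigh

Column bests: θ=9.0, φ=9.8, ψ=7.5, ω=9.2, ξ=9.6.
Low regrets: 0.0, 4.7, 1.4, 7.0, 5.0 → max 7.0
Moderate regrets: 0.8, 0.8, 6.4, 8.8, 1.4 → max 8.8
High regrets: 0.0, 0.0, 7.2, 0.0, 0.0 → max 7.2
VeryHigh regrets: 4.9, 0.6, 0.0, 4.8, 2.8 → max 4.9
Smallest max regret = 4.9 → VeryHigh.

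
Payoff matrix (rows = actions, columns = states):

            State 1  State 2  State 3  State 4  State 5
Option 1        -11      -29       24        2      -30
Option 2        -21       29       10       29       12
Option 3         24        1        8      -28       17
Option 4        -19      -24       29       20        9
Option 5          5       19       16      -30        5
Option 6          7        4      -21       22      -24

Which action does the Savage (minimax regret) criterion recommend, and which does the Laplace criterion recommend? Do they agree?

minimax regret → Option 2; laplace → Option 2 (agree)

Column bests: State 1=24, State 2=29, State 3=29, State 4=29, State 5=17.
Option 1 regrets: 35, 58, 5, 27, 47 → max 58
Option 2 regrets: 45, 0, 19, 0, 5 → max 45
Option 3 regrets: 0, 28, 21, 57, 0 → max 57
Option 4 regrets: 43, 53, 0, 9, 8 → max 53
Option 5 regrets: 19, 10, 13, 59, 12 → max 59
Option 6 regrets: 17, 25, 50, 7, 41 → max 50
Smallest max regret = 45 → Option 2.
Row averages: Option 1=-8.8, Option 2=11.8, Option 3=4.4, Option 4=3, Option 5=3, Option 6=-2.4
Highest average = 11.8 → Option 2.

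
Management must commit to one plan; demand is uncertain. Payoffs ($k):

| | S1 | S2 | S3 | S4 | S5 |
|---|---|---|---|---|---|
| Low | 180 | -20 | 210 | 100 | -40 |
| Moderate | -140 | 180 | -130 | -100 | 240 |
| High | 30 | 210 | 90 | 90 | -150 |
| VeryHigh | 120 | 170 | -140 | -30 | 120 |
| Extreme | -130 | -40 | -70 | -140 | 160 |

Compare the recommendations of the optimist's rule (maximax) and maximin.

maximax → Moderate; maximin → Low (disagree)

Row maxima: Low=210, Moderate=240, High=210, VeryHigh=170, Extreme=160
Best best-case = 240 → Moderate.
Row minima: Low=-40, Moderate=-140, High=-150, VeryHigh=-140, Extreme=-140
Best worst-case = -40 → Low.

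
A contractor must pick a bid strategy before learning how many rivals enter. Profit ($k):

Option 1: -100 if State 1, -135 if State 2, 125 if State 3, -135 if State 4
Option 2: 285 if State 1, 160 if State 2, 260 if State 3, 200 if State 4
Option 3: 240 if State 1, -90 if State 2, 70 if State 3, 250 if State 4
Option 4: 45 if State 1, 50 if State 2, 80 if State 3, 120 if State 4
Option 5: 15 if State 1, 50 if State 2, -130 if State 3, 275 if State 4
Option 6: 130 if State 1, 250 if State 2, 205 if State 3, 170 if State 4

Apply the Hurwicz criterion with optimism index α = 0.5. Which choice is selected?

Option 2

Option 1: 0.5·125 + 0.5·(-135) = -5
Option 2: 0.5·285 + 0.5·160 = 222.5
Option 3: 0.5·250 + 0.5·(-90) = 80
Option 4: 0.5·120 + 0.5·45 = 82.5
Option 5: 0.5·275 + 0.5·(-130) = 72.5
Option 6: 0.5·250 + 0.5·130 = 190
Highest Hurwicz score = 222.5 → Option 2.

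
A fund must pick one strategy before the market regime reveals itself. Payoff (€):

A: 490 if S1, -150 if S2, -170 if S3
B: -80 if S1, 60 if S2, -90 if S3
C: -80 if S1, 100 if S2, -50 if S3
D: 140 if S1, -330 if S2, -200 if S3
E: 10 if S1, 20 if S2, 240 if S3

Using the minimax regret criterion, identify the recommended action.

Column bests: S1=490, S2=100, S3=240.
A regrets: 0, 250, 410 → max 410
B regrets: 570, 40, 330 → max 570
C regrets: 570, 0, 290 → max 570
D regrets: 350, 430, 440 → max 440
E regrets: 480, 80, 0 → max 480
Smallest max regret = 410 → A.

A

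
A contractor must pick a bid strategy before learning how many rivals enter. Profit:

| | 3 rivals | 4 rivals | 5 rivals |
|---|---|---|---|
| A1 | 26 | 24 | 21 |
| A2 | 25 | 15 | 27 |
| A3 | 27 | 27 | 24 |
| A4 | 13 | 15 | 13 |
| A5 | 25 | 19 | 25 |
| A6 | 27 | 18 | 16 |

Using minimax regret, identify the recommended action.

A3

Column bests: 3 rivals=27, 4 rivals=27, 5 rivals=27.
A1 regrets: 1, 3, 6 → max 6
A2 regrets: 2, 12, 0 → max 12
A3 regrets: 0, 0, 3 → max 3
A4 regrets: 14, 12, 14 → max 14
A5 regrets: 2, 8, 2 → max 8
A6 regrets: 0, 9, 11 → max 11
Smallest max regret = 3 → A3.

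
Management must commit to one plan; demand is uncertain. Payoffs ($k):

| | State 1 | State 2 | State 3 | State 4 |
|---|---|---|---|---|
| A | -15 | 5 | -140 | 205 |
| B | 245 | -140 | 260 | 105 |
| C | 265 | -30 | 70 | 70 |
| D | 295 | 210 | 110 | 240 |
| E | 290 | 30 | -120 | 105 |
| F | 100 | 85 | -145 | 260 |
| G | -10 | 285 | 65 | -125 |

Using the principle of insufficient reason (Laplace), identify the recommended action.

D

Row averages: A=13.75, B=117.5, C=93.75, D=213.75, E=76.25, F=75, G=53.75
Highest average = 213.75 → D.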